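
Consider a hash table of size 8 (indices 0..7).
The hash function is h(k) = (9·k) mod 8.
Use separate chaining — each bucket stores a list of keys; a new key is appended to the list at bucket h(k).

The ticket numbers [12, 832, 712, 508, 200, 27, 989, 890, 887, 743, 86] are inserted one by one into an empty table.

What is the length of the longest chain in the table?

12 -> bucket 4
832 -> bucket 0
712 -> bucket 0 (collision)
508 -> bucket 4 (collision)
200 -> bucket 0 (collision)
27 -> bucket 3
989 -> bucket 5
890 -> bucket 2
887 -> bucket 7
743 -> bucket 7 (collision)
86 -> bucket 6
Final buckets:
0: 832 -> 712 -> 200
1: _
2: 890
3: 27
4: 12 -> 508
5: 989
6: 86
7: 887 -> 743

3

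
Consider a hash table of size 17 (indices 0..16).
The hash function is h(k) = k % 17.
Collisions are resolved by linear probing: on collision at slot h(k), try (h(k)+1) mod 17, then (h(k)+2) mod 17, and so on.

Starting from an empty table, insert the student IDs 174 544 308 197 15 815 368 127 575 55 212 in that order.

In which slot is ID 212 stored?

174 hashes to 4; slot 4 is free → place at 4.
544 hashes to 0; slot 0 is free → place at 0.
308 hashes to 2; slot 2 is free → place at 2.
197 hashes to 10; slot 10 is free → place at 10.
15 hashes to 15; slot 15 is free → place at 15.
815 hashes to 16; slot 16 is free → place at 16.
368 hashes to 11; slot 11 is free → place at 11.
127 hashes to 8; slot 8 is free → place at 8.
575 hashes to 14; slot 14 is free → place at 14.
55 hashes to 4; 4 taken → place at 5.
212 hashes to 8; 8 taken → place at 9.
Table: [544, -, 308, -, 174, 55, -, -, 127, 212, 197, 368, -, -, 575, 15, 815]

9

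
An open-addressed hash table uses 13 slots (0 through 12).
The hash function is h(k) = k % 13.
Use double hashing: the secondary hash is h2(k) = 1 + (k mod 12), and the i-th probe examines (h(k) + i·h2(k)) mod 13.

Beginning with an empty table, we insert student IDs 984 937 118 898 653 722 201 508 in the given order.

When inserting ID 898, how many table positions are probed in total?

3

984 hashes to 9; slot 9 is free => place at 9.
937 hashes to 1; slot 1 is free => place at 1.
118 hashes to 1, h2=11; 1 taken => place at 12.
898 hashes to 1, h2=11; 1,12 taken => place at 10.
653 hashes to 3; slot 3 is free => place at 3.
722 hashes to 7; slot 7 is free => place at 7.
201 hashes to 6; slot 6 is free => place at 6.
508 hashes to 1, h2=5; 1,6 taken => place at 11.
Table: [_, 937, _, 653, _, _, 201, 722, _, 984, 898, 508, 118]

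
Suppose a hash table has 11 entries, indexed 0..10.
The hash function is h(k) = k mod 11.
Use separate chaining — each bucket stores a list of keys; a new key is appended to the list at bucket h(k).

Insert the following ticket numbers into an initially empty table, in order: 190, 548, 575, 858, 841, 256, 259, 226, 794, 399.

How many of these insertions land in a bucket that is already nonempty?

4

Insert 190: h=3, bucket 3 empty → new chain.
Insert 548: h=9, bucket 9 empty → new chain.
Insert 575: h=3, bucket 3 nonempty → append to chain.
Insert 858: h=0, bucket 0 empty → new chain.
Insert 841: h=5, bucket 5 empty → new chain.
Insert 256: h=3, bucket 3 nonempty → append to chain.
Insert 259: h=6, bucket 6 empty → new chain.
Insert 226: h=6, bucket 6 nonempty → append to chain.
Insert 794: h=2, bucket 2 empty → new chain.
Insert 399: h=3, bucket 3 nonempty → append to chain.
Final buckets:
0: 858
1: .
2: 794
3: 190 -> 575 -> 256 -> 399
4: .
5: 841
6: 259 -> 226
7: .
8: .
9: 548
10: .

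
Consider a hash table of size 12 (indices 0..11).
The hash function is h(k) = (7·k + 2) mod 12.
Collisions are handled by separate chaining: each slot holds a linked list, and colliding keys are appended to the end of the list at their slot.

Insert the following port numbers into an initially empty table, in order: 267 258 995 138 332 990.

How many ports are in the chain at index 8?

3

267 → bucket 11
258 → bucket 8
995 → bucket 7
138 → bucket 8 (collision)
332 → bucket 10
990 → bucket 8 (collision)
Final buckets:
0: -
1: -
2: -
3: -
4: -
5: -
6: -
7: 995
8: 258 -> 138 -> 990
9: -
10: 332
11: 267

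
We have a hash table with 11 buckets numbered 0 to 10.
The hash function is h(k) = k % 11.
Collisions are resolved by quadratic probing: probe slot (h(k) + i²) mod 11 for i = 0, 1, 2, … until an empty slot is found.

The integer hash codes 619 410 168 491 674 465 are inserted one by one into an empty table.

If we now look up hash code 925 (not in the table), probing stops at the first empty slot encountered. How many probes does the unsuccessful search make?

619 hashes to 3; slot 3 is free → place at 3.
410 hashes to 3; 3 taken → place at 4.
168 hashes to 3; 3,4 taken → place at 7.
491 hashes to 7; 7 taken → place at 8.
674 hashes to 3; 3,4,7 taken → place at 1.
465 hashes to 3; 3,4,7,1,8 taken → place at 6.
Table: [_, 674, _, 619, 410, _, 465, 168, 491, _, _]
Lookup 925: h=1, probe 1,2 → slot 2 empty, not found.

2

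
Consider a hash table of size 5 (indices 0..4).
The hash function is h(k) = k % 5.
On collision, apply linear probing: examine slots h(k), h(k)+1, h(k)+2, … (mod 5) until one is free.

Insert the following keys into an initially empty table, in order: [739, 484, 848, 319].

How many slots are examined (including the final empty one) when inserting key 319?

3

739 hashes to 4; slot 4 is free -> place at 4.
484 hashes to 4; 4 taken -> place at 0.
848 hashes to 3; slot 3 is free -> place at 3.
319 hashes to 4; 4,0 taken -> place at 1.
Table: [484, 319, ., 848, 739]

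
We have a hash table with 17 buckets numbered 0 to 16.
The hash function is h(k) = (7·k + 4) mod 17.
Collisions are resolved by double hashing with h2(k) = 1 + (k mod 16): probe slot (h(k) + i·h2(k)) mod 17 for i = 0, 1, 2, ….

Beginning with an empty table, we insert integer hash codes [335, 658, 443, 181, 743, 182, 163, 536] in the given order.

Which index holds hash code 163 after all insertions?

335 hashes to 3; slot 3 is free -> place at 3.
658 hashes to 3, h2=3; 3 taken -> place at 6.
443 hashes to 11; slot 11 is free -> place at 11.
181 hashes to 13; slot 13 is free -> place at 13.
743 hashes to 3, h2=8; 3,11 taken -> place at 2.
182 hashes to 3, h2=7; 3 taken -> place at 10.
163 hashes to 6, h2=4; 6,10 taken -> place at 14.
536 hashes to 16; slot 16 is free -> place at 16.
Table: [., ., 743, 335, ., ., 658, ., ., ., 182, 443, ., 181, 163, ., 536]

14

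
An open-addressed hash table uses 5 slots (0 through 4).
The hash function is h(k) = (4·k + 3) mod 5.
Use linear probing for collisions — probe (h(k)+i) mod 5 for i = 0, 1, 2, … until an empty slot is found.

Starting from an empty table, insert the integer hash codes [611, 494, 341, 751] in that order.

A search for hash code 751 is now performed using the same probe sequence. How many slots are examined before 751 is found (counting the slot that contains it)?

4

611 hashes to 2; slot 2 is free -> place at 2.
494 hashes to 4; slot 4 is free -> place at 4.
341 hashes to 2; 2 taken -> place at 3.
751 hashes to 2; 2,3,4 taken -> place at 0.
Table: [751, ∅, 611, 341, 494]
Lookup 751: h=2, probe 2,3,4,0 → found at 0.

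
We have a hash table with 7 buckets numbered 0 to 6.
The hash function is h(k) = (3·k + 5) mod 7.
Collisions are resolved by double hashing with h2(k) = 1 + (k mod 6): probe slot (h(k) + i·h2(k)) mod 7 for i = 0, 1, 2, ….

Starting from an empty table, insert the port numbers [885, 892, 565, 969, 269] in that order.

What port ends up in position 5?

885: h=0 → slot 0
892: h=0, h2=5, probe 0,5 → slot 5
565: h=6 → slot 6
969: h=0, h2=4, probe 0,4 → slot 4
269: h=0, h2=6, probe 0,6,5,4,3 → slot 3
Table: [885, ∅, ∅, 269, 969, 892, 565]

892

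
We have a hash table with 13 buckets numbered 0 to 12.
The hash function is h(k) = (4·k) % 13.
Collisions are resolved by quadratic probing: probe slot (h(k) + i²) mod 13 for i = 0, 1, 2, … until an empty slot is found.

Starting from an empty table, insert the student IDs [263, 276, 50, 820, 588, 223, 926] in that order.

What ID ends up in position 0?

276

Insert 263: h=12, slot 12 empty => index 12.
Insert 276: h=12, slot 12 occupied => index 0.
Insert 50: h=5, slot 5 empty => index 5.
Insert 820: h=4, slot 4 empty => index 4.
Insert 588: h=12, slots 12,0 occupied => index 3.
Insert 223: h=8, slot 8 empty => index 8.
Insert 926: h=12, slots 12,0,3,8 occupied => index 2.
Table: [276, -, 926, 588, 820, 50, -, -, 223, -, -, -, 263]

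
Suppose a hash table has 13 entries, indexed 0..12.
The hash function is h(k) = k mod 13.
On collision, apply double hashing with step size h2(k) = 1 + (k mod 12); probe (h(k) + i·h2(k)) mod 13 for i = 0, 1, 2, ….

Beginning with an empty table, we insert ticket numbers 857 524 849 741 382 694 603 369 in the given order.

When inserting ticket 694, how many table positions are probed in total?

857 hashes to 12; slot 12 is free => place at 12.
524 hashes to 4; slot 4 is free => place at 4.
849 hashes to 4, h2=10; 4 taken => place at 1.
741 hashes to 0; slot 0 is free => place at 0.
382 hashes to 5; slot 5 is free => place at 5.
694 hashes to 5, h2=11; 5 taken => place at 3.
603 hashes to 5, h2=4; 5 taken => place at 9.
369 hashes to 5, h2=10; 5 taken => place at 2.
Table: [741, 849, 369, 694, 524, 382, _, _, _, 603, _, _, 857]

2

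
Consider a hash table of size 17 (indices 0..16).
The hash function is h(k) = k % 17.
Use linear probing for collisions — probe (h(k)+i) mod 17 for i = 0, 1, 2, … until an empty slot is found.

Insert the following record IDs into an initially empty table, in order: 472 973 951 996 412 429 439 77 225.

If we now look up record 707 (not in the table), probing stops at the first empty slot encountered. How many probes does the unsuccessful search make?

472: h=13 → slot 13
973: h=4 → slot 4
951: h=16 → slot 16
996: h=10 → slot 10
412: h=4, probe 4,5 → slot 5
429: h=4, probe 4,5,6 → slot 6
439: h=14 → slot 14
77: h=9 → slot 9
225: h=4, probe 4,5,6,7 → slot 7
Table: [—, —, —, —, 973, 412, 429, 225, —, 77, 996, —, —, 472, 439, —, 951]
Lookup 707: h=10, probe 10,11 → slot 11 empty, not found.

2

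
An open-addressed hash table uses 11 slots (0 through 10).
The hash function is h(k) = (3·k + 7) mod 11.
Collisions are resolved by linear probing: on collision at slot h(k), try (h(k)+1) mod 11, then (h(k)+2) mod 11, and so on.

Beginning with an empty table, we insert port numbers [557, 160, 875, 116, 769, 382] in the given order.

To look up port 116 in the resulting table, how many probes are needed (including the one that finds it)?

557: h=6 => slot 6
160: h=3 => slot 3
875: h=3, probe 3,4 => slot 4
116: h=3, probe 3,4,5 => slot 5
769: h=4, probe 4,5,6,7 => slot 7
382: h=9 => slot 9
Table: [., ., ., 160, 875, 116, 557, 769, ., 382, .]
Lookup 116: h=3, probe 3,4,5 → found at 5.

3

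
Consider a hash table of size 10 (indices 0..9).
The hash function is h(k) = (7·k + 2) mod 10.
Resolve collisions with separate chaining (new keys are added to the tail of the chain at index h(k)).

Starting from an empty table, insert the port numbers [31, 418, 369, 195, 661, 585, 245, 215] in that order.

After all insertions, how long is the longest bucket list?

31 -> bucket 9
418 -> bucket 8
369 -> bucket 5
195 -> bucket 7
661 -> bucket 9 (collision)
585 -> bucket 7 (collision)
245 -> bucket 7 (collision)
215 -> bucket 7 (collision)
Final buckets:
0: .
1: .
2: .
3: .
4: .
5: 369
6: .
7: 195 -> 585 -> 245 -> 215
8: 418
9: 31 -> 661

4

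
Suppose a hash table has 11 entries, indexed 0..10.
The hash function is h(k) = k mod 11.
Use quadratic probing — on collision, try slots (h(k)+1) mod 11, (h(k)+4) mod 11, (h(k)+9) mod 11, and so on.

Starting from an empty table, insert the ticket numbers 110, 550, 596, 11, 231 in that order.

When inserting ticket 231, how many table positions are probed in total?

110: h=0 → slot 0
550: h=0, probe 0,1 → slot 1
596: h=2 → slot 2
11: h=0, probe 0,1,4 → slot 4
231: h=0, probe 0,1,4,9 → slot 9
Table: [110, 550, 596, —, 11, —, —, —, —, 231, —]

4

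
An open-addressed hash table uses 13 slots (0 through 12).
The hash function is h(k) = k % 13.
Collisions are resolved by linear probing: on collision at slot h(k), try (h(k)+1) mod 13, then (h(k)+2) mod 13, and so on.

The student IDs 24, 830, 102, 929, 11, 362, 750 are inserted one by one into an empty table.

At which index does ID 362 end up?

2

24: h=11 → slot 11
830: h=11, probe 11,12 → slot 12
102: h=11, probe 11,12,0 → slot 0
929: h=6 → slot 6
11: h=11, probe 11,12,0,1 → slot 1
362: h=11, probe 11,12,0,1,2 → slot 2
750: h=9 → slot 9
Table: [102, 11, 362, -, -, -, 929, -, -, 750, -, 24, 830]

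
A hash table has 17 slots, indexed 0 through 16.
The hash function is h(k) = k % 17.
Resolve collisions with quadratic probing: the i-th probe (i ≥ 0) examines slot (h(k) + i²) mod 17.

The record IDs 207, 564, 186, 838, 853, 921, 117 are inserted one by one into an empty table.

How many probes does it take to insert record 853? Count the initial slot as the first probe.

207: h=3 -> slot 3
564: h=3, probe 3,4 -> slot 4
186: h=16 -> slot 16
838: h=5 -> slot 5
853: h=3, probe 3,4,7 -> slot 7
921: h=3, probe 3,4,7,12 -> slot 12
117: h=15 -> slot 15
Table: [—, —, —, 207, 564, 838, —, 853, —, —, —, —, 921, —, —, 117, 186]

3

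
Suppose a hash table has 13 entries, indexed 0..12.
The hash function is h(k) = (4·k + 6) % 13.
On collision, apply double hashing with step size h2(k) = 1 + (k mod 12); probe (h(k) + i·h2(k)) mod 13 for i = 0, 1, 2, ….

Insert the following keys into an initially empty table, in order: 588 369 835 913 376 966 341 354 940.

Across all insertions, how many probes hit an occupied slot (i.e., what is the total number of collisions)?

6

588 hashes to 5; slot 5 is free => place at 5.
369 hashes to 0; slot 0 is free => place at 0.
835 hashes to 5, h2=8; 5,0 taken => place at 8.
913 hashes to 5, h2=2; 5 taken => place at 7.
376 hashes to 2; slot 2 is free => place at 2.
966 hashes to 9; slot 9 is free => place at 9.
341 hashes to 5, h2=6; 5 taken => place at 11.
354 hashes to 5, h2=7; 5 taken => place at 12.
940 hashes to 9, h2=5; 9 taken => place at 1.
Table: [369, 940, 376, _, _, 588, _, 913, 835, 966, _, 341, 354]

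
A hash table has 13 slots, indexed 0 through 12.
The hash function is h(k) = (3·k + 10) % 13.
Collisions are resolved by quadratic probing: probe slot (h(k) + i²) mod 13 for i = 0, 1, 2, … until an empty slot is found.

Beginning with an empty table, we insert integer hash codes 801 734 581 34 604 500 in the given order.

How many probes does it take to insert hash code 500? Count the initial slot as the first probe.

801 hashes to 8; slot 8 is free => place at 8.
734 hashes to 2; slot 2 is free => place at 2.
581 hashes to 11; slot 11 is free => place at 11.
34 hashes to 8; 8 taken => place at 9.
604 hashes to 2; 2 taken => place at 3.
500 hashes to 2; 2,3 taken => place at 6.
Table: [—, —, 734, 604, —, —, 500, —, 801, 34, —, 581, —]

3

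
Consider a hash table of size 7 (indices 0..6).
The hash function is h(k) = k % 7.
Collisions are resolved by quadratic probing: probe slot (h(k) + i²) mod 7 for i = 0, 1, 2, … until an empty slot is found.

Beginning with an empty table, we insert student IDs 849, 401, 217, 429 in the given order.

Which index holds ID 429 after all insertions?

849 hashes to 2; slot 2 is free → place at 2.
401 hashes to 2; 2 taken → place at 3.
217 hashes to 0; slot 0 is free → place at 0.
429 hashes to 2; 2,3 taken → place at 6.
Table: [217, ., 849, 401, ., ., 429]

6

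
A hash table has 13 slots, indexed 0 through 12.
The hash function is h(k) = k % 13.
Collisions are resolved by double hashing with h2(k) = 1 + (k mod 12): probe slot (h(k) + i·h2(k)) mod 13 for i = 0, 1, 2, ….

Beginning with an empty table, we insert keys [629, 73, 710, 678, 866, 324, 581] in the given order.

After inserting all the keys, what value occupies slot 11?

710

629 hashes to 5; slot 5 is free -> place at 5.
73 hashes to 8; slot 8 is free -> place at 8.
710 hashes to 8, h2=3; 8 taken -> place at 11.
678 hashes to 2; slot 2 is free -> place at 2.
866 hashes to 8, h2=3; 8,11 taken -> place at 1.
324 hashes to 12; slot 12 is free -> place at 12.
581 hashes to 9; slot 9 is free -> place at 9.
Table: [_, 866, 678, _, _, 629, _, _, 73, 581, _, 710, 324]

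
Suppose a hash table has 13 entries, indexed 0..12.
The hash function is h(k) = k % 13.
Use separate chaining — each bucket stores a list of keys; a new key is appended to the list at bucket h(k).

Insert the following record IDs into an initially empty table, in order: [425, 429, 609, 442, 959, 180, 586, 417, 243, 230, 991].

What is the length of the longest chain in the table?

Insert 425: h=9, bucket 9 empty → new chain.
Insert 429: h=0, bucket 0 empty → new chain.
Insert 609: h=11, bucket 11 empty → new chain.
Insert 442: h=0, bucket 0 nonempty → append to chain.
Insert 959: h=10, bucket 10 empty → new chain.
Insert 180: h=11, bucket 11 nonempty → append to chain.
Insert 586: h=1, bucket 1 empty → new chain.
Insert 417: h=1, bucket 1 nonempty → append to chain.
Insert 243: h=9, bucket 9 nonempty → append to chain.
Insert 230: h=9, bucket 9 nonempty → append to chain.
Insert 991: h=3, bucket 3 empty → new chain.
Final buckets:
0: 429 -> 442
1: 586 -> 417
2: -
3: 991
4: -
5: -
6: -
7: -
8: -
9: 425 -> 243 -> 230
10: 959
11: 609 -> 180
12: -

3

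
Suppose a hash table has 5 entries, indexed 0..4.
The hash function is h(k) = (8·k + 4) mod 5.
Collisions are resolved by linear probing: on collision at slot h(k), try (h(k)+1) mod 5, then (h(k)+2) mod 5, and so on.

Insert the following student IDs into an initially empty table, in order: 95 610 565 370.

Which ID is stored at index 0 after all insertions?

610

95: h=4 -> slot 4
610: h=4, probe 4,0 -> slot 0
565: h=4, probe 4,0,1 -> slot 1
370: h=4, probe 4,0,1,2 -> slot 2
Table: [610, 565, 370, -, 95]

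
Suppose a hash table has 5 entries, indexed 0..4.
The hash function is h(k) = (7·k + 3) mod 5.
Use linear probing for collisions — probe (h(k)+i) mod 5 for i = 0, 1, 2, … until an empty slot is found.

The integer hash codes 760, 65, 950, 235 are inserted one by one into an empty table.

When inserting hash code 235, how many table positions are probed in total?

4

760 hashes to 3; slot 3 is free → place at 3.
65 hashes to 3; 3 taken → place at 4.
950 hashes to 3; 3,4 taken → place at 0.
235 hashes to 3; 3,4,0 taken → place at 1.
Table: [950, 235, -, 760, 65]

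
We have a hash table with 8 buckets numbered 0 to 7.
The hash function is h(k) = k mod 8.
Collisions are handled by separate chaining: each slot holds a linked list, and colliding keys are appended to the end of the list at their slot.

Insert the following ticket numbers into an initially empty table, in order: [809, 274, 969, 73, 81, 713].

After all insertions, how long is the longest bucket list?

5

Insert 809: h=1, bucket 1 empty -> new chain.
Insert 274: h=2, bucket 2 empty -> new chain.
Insert 969: h=1, bucket 1 nonempty -> append to chain.
Insert 73: h=1, bucket 1 nonempty -> append to chain.
Insert 81: h=1, bucket 1 nonempty -> append to chain.
Insert 713: h=1, bucket 1 nonempty -> append to chain.
Final buckets:
0: .
1: 809 -> 969 -> 73 -> 81 -> 713
2: 274
3: .
4: .
5: .
6: .
7: .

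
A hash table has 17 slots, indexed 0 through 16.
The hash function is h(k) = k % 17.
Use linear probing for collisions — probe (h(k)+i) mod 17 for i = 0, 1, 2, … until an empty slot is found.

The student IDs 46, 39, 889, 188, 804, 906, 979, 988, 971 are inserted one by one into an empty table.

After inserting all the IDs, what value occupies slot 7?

Insert 46: h=12, slot 12 empty => index 12.
Insert 39: h=5, slot 5 empty => index 5.
Insert 889: h=5, slot 5 occupied => index 6.
Insert 188: h=1, slot 1 empty => index 1.
Insert 804: h=5, slots 5,6 occupied => index 7.
Insert 906: h=5, slots 5,6,7 occupied => index 8.
Insert 979: h=10, slot 10 empty => index 10.
Insert 988: h=2, slot 2 empty => index 2.
Insert 971: h=2, slot 2 occupied => index 3.
Table: [-, 188, 988, 971, -, 39, 889, 804, 906, -, 979, -, 46, -, -, -, -]

804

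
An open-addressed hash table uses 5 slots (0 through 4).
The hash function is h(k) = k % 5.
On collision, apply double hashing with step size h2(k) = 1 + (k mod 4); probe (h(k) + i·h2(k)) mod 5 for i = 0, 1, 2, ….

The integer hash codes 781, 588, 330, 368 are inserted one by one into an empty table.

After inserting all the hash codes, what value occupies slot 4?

368

Insert 781: h=1, slot 1 empty -> index 1.
Insert 588: h=3, slot 3 empty -> index 3.
Insert 330: h=0, slot 0 empty -> index 0.
Insert 368: h=3, h2=1, slot 3 occupied -> index 4.
Table: [330, 781, -, 588, 368]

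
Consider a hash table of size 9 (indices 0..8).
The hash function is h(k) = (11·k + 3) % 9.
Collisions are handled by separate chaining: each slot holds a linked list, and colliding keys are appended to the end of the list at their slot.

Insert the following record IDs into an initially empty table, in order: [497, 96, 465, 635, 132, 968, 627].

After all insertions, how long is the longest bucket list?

Insert 497: h=7, bucket 7 empty -> new chain.
Insert 96: h=6, bucket 6 empty -> new chain.
Insert 465: h=6, bucket 6 nonempty -> append to chain.
Insert 635: h=4, bucket 4 empty -> new chain.
Insert 132: h=6, bucket 6 nonempty -> append to chain.
Insert 968: h=4, bucket 4 nonempty -> append to chain.
Insert 627: h=6, bucket 6 nonempty -> append to chain.
Final buckets:
0: ∅
1: ∅
2: ∅
3: ∅
4: 635 -> 968
5: ∅
6: 96 -> 465 -> 132 -> 627
7: 497
8: ∅

4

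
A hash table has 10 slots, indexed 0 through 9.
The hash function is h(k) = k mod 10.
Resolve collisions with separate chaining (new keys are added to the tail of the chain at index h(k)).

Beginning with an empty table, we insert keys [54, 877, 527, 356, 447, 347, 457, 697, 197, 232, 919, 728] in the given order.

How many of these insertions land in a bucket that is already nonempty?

Insert 54: h=4, bucket 4 empty -> new chain.
Insert 877: h=7, bucket 7 empty -> new chain.
Insert 527: h=7, bucket 7 nonempty -> append to chain.
Insert 356: h=6, bucket 6 empty -> new chain.
Insert 447: h=7, bucket 7 nonempty -> append to chain.
Insert 347: h=7, bucket 7 nonempty -> append to chain.
Insert 457: h=7, bucket 7 nonempty -> append to chain.
Insert 697: h=7, bucket 7 nonempty -> append to chain.
Insert 197: h=7, bucket 7 nonempty -> append to chain.
Insert 232: h=2, bucket 2 empty -> new chain.
Insert 919: h=9, bucket 9 empty -> new chain.
Insert 728: h=8, bucket 8 empty -> new chain.
Final buckets:
0: -
1: -
2: 232
3: -
4: 54
5: -
6: 356
7: 877 -> 527 -> 447 -> 347 -> 457 -> 697 -> 197
8: 728
9: 919

6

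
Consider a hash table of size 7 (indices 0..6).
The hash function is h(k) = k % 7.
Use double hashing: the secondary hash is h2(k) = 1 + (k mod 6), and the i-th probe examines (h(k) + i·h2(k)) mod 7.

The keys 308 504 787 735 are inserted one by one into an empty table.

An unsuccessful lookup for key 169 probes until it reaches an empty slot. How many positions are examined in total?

3

Insert 308: h=0, slot 0 empty -> index 0.
Insert 504: h=0, h2=1, slot 0 occupied -> index 1.
Insert 787: h=3, slot 3 empty -> index 3.
Insert 735: h=0, h2=4, slot 0 occupied -> index 4.
Table: [308, 504, ., 787, 735, ., .]
Lookup 169: h=1, h2=2, probe 1,3,5 → slot 5 empty, not found.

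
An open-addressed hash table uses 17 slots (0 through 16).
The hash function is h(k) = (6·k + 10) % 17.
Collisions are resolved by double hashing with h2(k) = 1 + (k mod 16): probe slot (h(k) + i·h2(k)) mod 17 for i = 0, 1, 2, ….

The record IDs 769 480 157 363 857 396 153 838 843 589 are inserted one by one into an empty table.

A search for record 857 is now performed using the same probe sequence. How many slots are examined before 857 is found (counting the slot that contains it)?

2

769: h=0 → slot 0
480: h=0, h2=1, probe 0,1 → slot 1
157: h=0, h2=14, probe 0,14 → slot 14
363: h=12 → slot 12
857: h=1, h2=10, probe 1,11 → slot 11
396: h=6 → slot 6
153: h=10 → slot 10
838: h=6, h2=7, probe 6,13 → slot 13
843: h=2 → slot 2
589: h=8 → slot 8
Table: [769, 480, 843, ∅, ∅, ∅, 396, ∅, 589, ∅, 153, 857, 363, 838, 157, ∅, ∅]
Lookup 857: h=1, h2=10, probe 1,11 → found at 11.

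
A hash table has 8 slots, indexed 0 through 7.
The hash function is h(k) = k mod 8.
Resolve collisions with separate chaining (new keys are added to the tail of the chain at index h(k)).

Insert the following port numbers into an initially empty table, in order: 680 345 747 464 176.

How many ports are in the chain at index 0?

680 → bucket 0
345 → bucket 1
747 → bucket 3
464 → bucket 0 (collision)
176 → bucket 0 (collision)
Final buckets:
0: 680 -> 464 -> 176
1: 345
2: -
3: 747
4: -
5: -
6: -
7: -

3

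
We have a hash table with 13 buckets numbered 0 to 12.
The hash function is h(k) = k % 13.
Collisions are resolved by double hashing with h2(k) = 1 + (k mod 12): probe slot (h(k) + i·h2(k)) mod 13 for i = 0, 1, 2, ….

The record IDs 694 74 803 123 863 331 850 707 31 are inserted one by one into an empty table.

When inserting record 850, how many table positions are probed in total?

2

Insert 694: h=5, slot 5 empty → index 5.
Insert 74: h=9, slot 9 empty → index 9.
Insert 803: h=10, slot 10 empty → index 10.
Insert 123: h=6, slot 6 empty → index 6.
Insert 863: h=5, h2=12, slot 5 occupied → index 4.
Insert 331: h=6, h2=8, slot 6 occupied → index 1.
Insert 850: h=5, h2=11, slot 5 occupied → index 3.
Insert 707: h=5, h2=12, slots 5,4,3 occupied → index 2.
Insert 31: h=5, h2=8, slot 5 occupied → index 0.
Table: [31, 331, 707, 850, 863, 694, 123, —, —, 74, 803, —, —]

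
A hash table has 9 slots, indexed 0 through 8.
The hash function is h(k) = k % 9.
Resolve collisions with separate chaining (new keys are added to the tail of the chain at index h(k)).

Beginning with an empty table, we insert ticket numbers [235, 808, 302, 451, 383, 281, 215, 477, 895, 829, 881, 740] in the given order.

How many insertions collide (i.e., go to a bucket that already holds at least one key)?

Insert 235: h=1, bucket 1 empty → new chain.
Insert 808: h=7, bucket 7 empty → new chain.
Insert 302: h=5, bucket 5 empty → new chain.
Insert 451: h=1, bucket 1 nonempty → append to chain.
Insert 383: h=5, bucket 5 nonempty → append to chain.
Insert 281: h=2, bucket 2 empty → new chain.
Insert 215: h=8, bucket 8 empty → new chain.
Insert 477: h=0, bucket 0 empty → new chain.
Insert 895: h=4, bucket 4 empty → new chain.
Insert 829: h=1, bucket 1 nonempty → append to chain.
Insert 881: h=8, bucket 8 nonempty → append to chain.
Insert 740: h=2, bucket 2 nonempty → append to chain.
Final buckets:
0: 477
1: 235 -> 451 -> 829
2: 281 -> 740
3: _
4: 895
5: 302 -> 383
6: _
7: 808
8: 215 -> 881

5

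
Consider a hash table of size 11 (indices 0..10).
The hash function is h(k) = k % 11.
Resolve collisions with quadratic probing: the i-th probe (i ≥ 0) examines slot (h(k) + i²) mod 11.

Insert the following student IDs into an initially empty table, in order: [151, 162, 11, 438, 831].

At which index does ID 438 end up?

151 hashes to 8; slot 8 is free => place at 8.
162 hashes to 8; 8 taken => place at 9.
11 hashes to 0; slot 0 is free => place at 0.
438 hashes to 9; 9 taken => place at 10.
831 hashes to 6; slot 6 is free => place at 6.
Table: [11, _, _, _, _, _, 831, _, 151, 162, 438]

10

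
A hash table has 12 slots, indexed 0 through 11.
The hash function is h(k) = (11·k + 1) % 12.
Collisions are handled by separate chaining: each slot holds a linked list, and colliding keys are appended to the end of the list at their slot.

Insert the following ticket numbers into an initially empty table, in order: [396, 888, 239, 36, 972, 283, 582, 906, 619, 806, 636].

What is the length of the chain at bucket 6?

396 → bucket 1
888 → bucket 1 (collision)
239 → bucket 2
36 → bucket 1 (collision)
972 → bucket 1 (collision)
283 → bucket 6
582 → bucket 7
906 → bucket 7 (collision)
619 → bucket 6 (collision)
806 → bucket 11
636 → bucket 1 (collision)
Final buckets:
0: ∅
1: 396 -> 888 -> 36 -> 972 -> 636
2: 239
3: ∅
4: ∅
5: ∅
6: 283 -> 619
7: 582 -> 906
8: ∅
9: ∅
10: ∅
11: 806

2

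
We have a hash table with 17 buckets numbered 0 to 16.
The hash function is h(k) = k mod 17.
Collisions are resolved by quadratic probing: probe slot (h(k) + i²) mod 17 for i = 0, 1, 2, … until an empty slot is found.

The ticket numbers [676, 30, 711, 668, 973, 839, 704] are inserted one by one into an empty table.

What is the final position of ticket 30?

14

676 hashes to 13; slot 13 is free => place at 13.
30 hashes to 13; 13 taken => place at 14.
711 hashes to 14; 14 taken => place at 15.
668 hashes to 5; slot 5 is free => place at 5.
973 hashes to 4; slot 4 is free => place at 4.
839 hashes to 6; slot 6 is free => place at 6.
704 hashes to 7; slot 7 is free => place at 7.
Table: [—, —, —, —, 973, 668, 839, 704, —, —, —, —, —, 676, 30, 711, —]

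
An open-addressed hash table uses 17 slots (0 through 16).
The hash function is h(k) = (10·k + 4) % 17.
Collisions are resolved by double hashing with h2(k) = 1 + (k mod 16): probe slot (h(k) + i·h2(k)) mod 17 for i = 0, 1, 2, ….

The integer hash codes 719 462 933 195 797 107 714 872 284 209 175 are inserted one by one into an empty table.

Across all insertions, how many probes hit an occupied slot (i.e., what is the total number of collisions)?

7

719 hashes to 3; slot 3 is free => place at 3.
462 hashes to 0; slot 0 is free => place at 0.
933 hashes to 1; slot 1 is free => place at 1.
195 hashes to 16; slot 16 is free => place at 16.
797 hashes to 1, h2=14; 1 taken => place at 15.
107 hashes to 3, h2=12; 3,15 taken => place at 10.
714 hashes to 4; slot 4 is free => place at 4.
872 hashes to 3, h2=9; 3 taken => place at 12.
284 hashes to 5; slot 5 is free => place at 5.
209 hashes to 3, h2=2; 3,5 taken => place at 7.
175 hashes to 3, h2=16; 3 taken => place at 2.
Table: [462, 933, 175, 719, 714, 284, ., 209, ., ., 107, ., 872, ., ., 797, 195]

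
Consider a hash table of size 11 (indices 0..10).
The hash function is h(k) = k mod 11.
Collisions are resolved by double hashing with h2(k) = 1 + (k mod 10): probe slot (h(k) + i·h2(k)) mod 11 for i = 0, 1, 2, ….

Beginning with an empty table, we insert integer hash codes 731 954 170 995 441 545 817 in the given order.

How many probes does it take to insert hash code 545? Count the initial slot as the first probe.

3

731: h=5 => slot 5
954: h=8 => slot 8
170: h=5, h2=1, probe 5,6 => slot 6
995: h=5, h2=6, probe 5,0 => slot 0
441: h=1 => slot 1
545: h=6, h2=6, probe 6,1,7 => slot 7
817: h=3 => slot 3
Table: [995, 441, -, 817, -, 731, 170, 545, 954, -, -]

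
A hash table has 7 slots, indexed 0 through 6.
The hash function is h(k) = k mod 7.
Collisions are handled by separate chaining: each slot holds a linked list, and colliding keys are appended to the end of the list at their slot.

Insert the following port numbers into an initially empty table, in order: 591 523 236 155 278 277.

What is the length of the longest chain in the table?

Insert 591: h=3, bucket 3 empty -> new chain.
Insert 523: h=5, bucket 5 empty -> new chain.
Insert 236: h=5, bucket 5 nonempty -> append to chain.
Insert 155: h=1, bucket 1 empty -> new chain.
Insert 278: h=5, bucket 5 nonempty -> append to chain.
Insert 277: h=4, bucket 4 empty -> new chain.
Final buckets:
0: —
1: 155
2: —
3: 591
4: 277
5: 523 -> 236 -> 278
6: —

3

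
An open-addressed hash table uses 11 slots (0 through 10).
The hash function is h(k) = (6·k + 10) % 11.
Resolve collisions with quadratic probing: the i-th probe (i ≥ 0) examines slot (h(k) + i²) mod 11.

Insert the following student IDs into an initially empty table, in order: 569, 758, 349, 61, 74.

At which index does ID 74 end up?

1

569 hashes to 3; slot 3 is free → place at 3.
758 hashes to 4; slot 4 is free → place at 4.
349 hashes to 3; 3,4 taken → place at 7.
61 hashes to 2; slot 2 is free → place at 2.
74 hashes to 3; 3,4,7 taken → place at 1.
Table: [∅, 74, 61, 569, 758, ∅, ∅, 349, ∅, ∅, ∅]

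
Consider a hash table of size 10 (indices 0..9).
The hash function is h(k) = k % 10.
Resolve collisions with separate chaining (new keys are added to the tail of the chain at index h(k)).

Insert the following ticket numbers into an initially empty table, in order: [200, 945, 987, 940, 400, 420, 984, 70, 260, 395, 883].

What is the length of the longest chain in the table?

200 -> bucket 0
945 -> bucket 5
987 -> bucket 7
940 -> bucket 0 (collision)
400 -> bucket 0 (collision)
420 -> bucket 0 (collision)
984 -> bucket 4
70 -> bucket 0 (collision)
260 -> bucket 0 (collision)
395 -> bucket 5 (collision)
883 -> bucket 3
Final buckets:
0: 200 -> 940 -> 400 -> 420 -> 70 -> 260
1: ∅
2: ∅
3: 883
4: 984
5: 945 -> 395
6: ∅
7: 987
8: ∅
9: ∅

6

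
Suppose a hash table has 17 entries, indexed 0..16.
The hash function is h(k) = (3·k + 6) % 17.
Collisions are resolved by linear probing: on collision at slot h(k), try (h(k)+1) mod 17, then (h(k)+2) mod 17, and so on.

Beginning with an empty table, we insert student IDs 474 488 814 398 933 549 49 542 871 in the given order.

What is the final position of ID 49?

474: h=0 → slot 0
488: h=8 → slot 8
814: h=0, probe 0,1 → slot 1
398: h=10 → slot 10
933: h=0, probe 0,1,2 → slot 2
549: h=4 → slot 4
49: h=0, probe 0,1,2,3 → slot 3
542: h=0, probe 0,1,2,3,4,5 → slot 5
871: h=1, probe 1,2,3,4,5,6 → slot 6
Table: [474, 814, 933, 49, 549, 542, 871, ., 488, ., 398, ., ., ., ., ., .]

3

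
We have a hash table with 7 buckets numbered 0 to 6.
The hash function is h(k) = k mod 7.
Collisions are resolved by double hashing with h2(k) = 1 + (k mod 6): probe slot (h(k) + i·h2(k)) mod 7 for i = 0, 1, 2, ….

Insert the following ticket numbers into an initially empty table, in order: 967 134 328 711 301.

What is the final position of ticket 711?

967 hashes to 1; slot 1 is free -> place at 1.
134 hashes to 1, h2=3; 1 taken -> place at 4.
328 hashes to 6; slot 6 is free -> place at 6.
711 hashes to 4, h2=4; 4,1 taken -> place at 5.
301 hashes to 0; slot 0 is free -> place at 0.
Table: [301, 967, -, -, 134, 711, 328]

5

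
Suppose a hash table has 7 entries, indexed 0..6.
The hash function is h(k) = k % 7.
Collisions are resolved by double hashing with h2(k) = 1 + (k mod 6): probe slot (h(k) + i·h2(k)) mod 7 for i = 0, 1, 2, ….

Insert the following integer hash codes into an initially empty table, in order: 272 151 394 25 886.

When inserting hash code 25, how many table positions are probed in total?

272 hashes to 6; slot 6 is free => place at 6.
151 hashes to 4; slot 4 is free => place at 4.
394 hashes to 2; slot 2 is free => place at 2.
25 hashes to 4, h2=2; 4,6 taken => place at 1.
886 hashes to 4, h2=5; 4,2 taken => place at 0.
Table: [886, 25, 394, _, 151, _, 272]

3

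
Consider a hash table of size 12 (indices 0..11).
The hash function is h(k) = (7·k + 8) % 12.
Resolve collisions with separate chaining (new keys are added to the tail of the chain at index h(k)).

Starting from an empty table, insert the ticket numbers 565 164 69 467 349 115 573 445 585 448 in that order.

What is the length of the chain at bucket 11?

3

565 -> bucket 3
164 -> bucket 4
69 -> bucket 11
467 -> bucket 1
349 -> bucket 3 (collision)
115 -> bucket 9
573 -> bucket 11 (collision)
445 -> bucket 3 (collision)
585 -> bucket 11 (collision)
448 -> bucket 0
Final buckets:
0: 448
1: 467
2: -
3: 565 -> 349 -> 445
4: 164
5: -
6: -
7: -
8: -
9: 115
10: -
11: 69 -> 573 -> 585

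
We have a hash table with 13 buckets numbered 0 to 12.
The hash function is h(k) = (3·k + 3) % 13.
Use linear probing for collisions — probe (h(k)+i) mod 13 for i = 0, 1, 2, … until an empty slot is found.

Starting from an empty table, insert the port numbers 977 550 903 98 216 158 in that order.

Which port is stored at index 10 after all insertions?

977 hashes to 9; slot 9 is free → place at 9.
550 hashes to 2; slot 2 is free → place at 2.
903 hashes to 8; slot 8 is free → place at 8.
98 hashes to 11; slot 11 is free → place at 11.
216 hashes to 1; slot 1 is free → place at 1.
158 hashes to 9; 9 taken → place at 10.
Table: [∅, 216, 550, ∅, ∅, ∅, ∅, ∅, 903, 977, 158, 98, ∅]

158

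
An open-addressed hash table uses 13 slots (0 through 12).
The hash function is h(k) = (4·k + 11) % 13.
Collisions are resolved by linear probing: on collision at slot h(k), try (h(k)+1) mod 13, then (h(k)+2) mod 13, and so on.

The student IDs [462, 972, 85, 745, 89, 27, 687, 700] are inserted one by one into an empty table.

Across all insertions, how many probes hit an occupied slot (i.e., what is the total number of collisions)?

462: h=0 => slot 0
972: h=12 => slot 12
85: h=0, probe 0,1 => slot 1
745: h=1, probe 1,2 => slot 2
89: h=3 => slot 3
27: h=2, probe 2,3,4 => slot 4
687: h=3, probe 3,4,5 => slot 5
700: h=3, probe 3,4,5,6 => slot 6
Table: [462, 85, 745, 89, 27, 687, 700, ., ., ., ., ., 972]

9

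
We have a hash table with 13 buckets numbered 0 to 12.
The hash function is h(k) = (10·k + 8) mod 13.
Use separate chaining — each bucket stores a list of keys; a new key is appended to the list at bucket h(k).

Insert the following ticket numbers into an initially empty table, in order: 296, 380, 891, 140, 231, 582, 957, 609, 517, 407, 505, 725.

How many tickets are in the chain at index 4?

296 -> bucket 4
380 -> bucket 12
891 -> bucket 0
140 -> bucket 4 (collision)
231 -> bucket 4 (collision)
582 -> bucket 4 (collision)
957 -> bucket 10
609 -> bucket 1
517 -> bucket 4 (collision)
407 -> bucket 9
505 -> bucket 1 (collision)
725 -> bucket 4 (collision)
Final buckets:
0: 891
1: 609 -> 505
2: ∅
3: ∅
4: 296 -> 140 -> 231 -> 582 -> 517 -> 725
5: ∅
6: ∅
7: ∅
8: ∅
9: 407
10: 957
11: ∅
12: 380

6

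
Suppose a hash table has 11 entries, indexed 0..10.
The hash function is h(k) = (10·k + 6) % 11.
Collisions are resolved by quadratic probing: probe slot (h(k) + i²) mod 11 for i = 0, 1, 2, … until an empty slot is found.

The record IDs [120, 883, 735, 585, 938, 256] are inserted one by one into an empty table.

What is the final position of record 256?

120: h=7 → slot 7
883: h=3 → slot 3
735: h=8 → slot 8
585: h=4 → slot 4
938: h=3, probe 3,4,7,1 → slot 1
256: h=3, probe 3,4,7,1,8,6 → slot 6
Table: [., 938, ., 883, 585, ., 256, 120, 735, ., .]

6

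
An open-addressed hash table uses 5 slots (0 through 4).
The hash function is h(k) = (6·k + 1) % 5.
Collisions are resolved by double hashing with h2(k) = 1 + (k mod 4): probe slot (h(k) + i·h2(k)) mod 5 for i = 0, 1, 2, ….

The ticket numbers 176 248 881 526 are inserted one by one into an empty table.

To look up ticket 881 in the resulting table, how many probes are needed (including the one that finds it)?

176: h=2 → slot 2
248: h=4 → slot 4
881: h=2, h2=2, probe 2,4,1 → slot 1
526: h=2, h2=3, probe 2,0 → slot 0
Table: [526, 881, 176, —, 248]
Lookup 881: h=2, h2=2, probe 2,4,1 → found at 1.

3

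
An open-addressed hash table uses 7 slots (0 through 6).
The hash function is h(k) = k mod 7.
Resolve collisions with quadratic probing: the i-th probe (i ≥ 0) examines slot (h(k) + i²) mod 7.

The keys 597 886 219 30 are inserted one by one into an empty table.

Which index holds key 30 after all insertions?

6

597: h=2 → slot 2
886: h=4 → slot 4
219: h=2, probe 2,3 → slot 3
30: h=2, probe 2,3,6 → slot 6
Table: [∅, ∅, 597, 219, 886, ∅, 30]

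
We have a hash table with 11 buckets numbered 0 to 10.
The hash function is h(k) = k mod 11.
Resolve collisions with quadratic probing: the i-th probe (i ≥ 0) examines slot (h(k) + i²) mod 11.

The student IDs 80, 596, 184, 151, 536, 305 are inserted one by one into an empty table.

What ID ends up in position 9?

151

80 hashes to 3; slot 3 is free → place at 3.
596 hashes to 2; slot 2 is free → place at 2.
184 hashes to 8; slot 8 is free → place at 8.
151 hashes to 8; 8 taken → place at 9.
536 hashes to 8; 8,9 taken → place at 1.
305 hashes to 8; 8,9,1 taken → place at 6.
Table: [-, 536, 596, 80, -, -, 305, -, 184, 151, -]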